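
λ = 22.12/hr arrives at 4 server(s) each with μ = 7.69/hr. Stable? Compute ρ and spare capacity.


Total capacity cμ = 4·7.69 = 30.76/hr
ρ = λ/(cμ) = 22.12/30.76 = 0.7191
Stable ⇔ ρ < 1: YES
Spare capacity = cμ − λ = 30.76 − 22.12 = 8.64/hr

Final: ρ = 0.7191; stable; margin = 8.64/hr


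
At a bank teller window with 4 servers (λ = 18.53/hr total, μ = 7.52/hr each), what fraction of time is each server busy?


ρ = λ/(cμ) = 18.53/(4·7.52) = 18.53/30.08 = 0.6160

Final: 0.6160


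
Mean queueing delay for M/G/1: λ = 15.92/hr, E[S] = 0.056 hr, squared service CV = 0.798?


ρ = λ·E[S] = 15.92·0.056 = 0.8915
E[S²] = E[S]²(1+C_s²) = 0.056²·(1+0.798) = 0.005639
Wq = λ·E[S²]/(2(1−ρ)) = 15.92·0.005639/(2·0.1085) = 0.41374 hr

Final: 0.41374 hr


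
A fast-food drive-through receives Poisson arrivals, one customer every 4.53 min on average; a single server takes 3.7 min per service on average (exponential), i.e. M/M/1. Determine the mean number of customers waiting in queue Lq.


λ = 60/4.53 = 13.2450 /hr
μ = 60/3.7 = 16.2162 /hr
ρ = λ/μ = 13.2450/16.2162 = 0.8168
Lq = ρ²/(1−ρ) = 0.6671/0.1832 = 3.6411

Final: 3.6411


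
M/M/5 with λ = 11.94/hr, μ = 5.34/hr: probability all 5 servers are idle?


a = λ/μ = 11.94/5.34 = 2.2360; ρ = a/c = 0.4472
Σ_{k=0}^{4} a^k/k! (terms k=0..4) = 1.00000 + 2.23596 + 2.49975 + 1.86311 + 1.04146 = 8.64027
Tail: a^5/(5!(1−ρ)) = 55.88759/(120·0.5528) = 0.84248
P₀ = 1/(8.64027 + 0.84248) = 1/9.48275 = 0.105455

Final: 0.105455


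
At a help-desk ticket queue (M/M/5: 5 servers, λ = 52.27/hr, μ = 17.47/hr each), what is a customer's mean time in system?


a = 2.9920; ρ = 0.5984; P₀ = 0.047067
Lq = P₀·a^c·ρ/(c!(1−ρ)²) = 0.34892
Wq = Lq/λ = 0.34892/52.27 = 0.006675 hr
W = Wq + 1/μ = 0.006675 + 0.05724 = 0.06392 hr

Final: 0.06392 hr


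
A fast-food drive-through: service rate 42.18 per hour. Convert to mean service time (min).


Mean service time = 1/μ = 1/42.18 hour = 0.02371 hour
In minutes: 0.02371 × 60 = 1.4225 min

Final: 1.4225 min


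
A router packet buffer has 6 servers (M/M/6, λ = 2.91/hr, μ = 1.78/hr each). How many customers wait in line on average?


a = λ/μ = 1.6348; ρ = a/6 = 0.2725
P₀ = 0.194902
Lq = P₀·a^c·ρ / (c!·(1−ρ)²) = 0.194902·19.09141·0.2725/(720·0.52930)
= 0.002660

Final: 0.002660


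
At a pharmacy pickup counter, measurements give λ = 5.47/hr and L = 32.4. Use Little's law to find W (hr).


W = L/λ = 32.4/5.47 = 5.9232 hr

Final: 5.9232 hr


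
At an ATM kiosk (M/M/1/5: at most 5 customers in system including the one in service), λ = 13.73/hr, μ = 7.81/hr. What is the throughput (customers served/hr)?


ρ = 1.7580; P_K = (1−ρ)ρ^5/(1−ρ^6) = 0.446291
λ_eff = λ(1 − P_K) = 13.73·(1 − 0.446291) = 13.73·0.553709 = 7.6024 /hr

Final: 7.6024 /hr


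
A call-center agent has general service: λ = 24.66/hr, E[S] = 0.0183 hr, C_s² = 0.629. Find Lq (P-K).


ρ = λ·E[S] = 24.66·0.0183 = 0.4513
Lq = ρ²(1+C_s²)/(2(1−ρ)) = 0.2037·(1+0.629)/(2·0.5487)
= 0.2037·1.6290/1.0974 = 0.30229

Final: 0.30229


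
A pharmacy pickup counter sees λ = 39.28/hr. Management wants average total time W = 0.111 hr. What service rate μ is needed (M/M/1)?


W = 1/(μ−λ) ⇒ μ − λ = 1/W = 1/0.111 = 9.0090
μ = λ + 1/W = 39.28 + 9.0090 = 48.2890 per hr

Final: 48.2890 /hr


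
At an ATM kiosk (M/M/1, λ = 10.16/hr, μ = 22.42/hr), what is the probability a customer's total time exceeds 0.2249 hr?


W ~ Exponential(μ−λ) for M/M/1.
μ − λ = 22.42 − 10.16 = 12.2600
P(W > t) = e^{−(μ−λ)t} = e^{−2.7573} = 0.063465

Final: 0.063465


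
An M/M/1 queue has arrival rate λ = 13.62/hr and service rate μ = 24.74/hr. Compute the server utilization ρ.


ρ = λ/μ = 13.62/24.74 = 0.5505

Final: 0.5505


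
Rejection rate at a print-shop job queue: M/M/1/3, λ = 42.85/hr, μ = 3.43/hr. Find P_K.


ρ = λ/μ = 42.85/3.43 = 12.4927
P_K = (1−ρ)ρ^K/(1−ρ^(K+1)) = (-11.4927·1949.710447)/(1 − 24357.169865)
= -22407.459418/-24356.169865 = 0.919991

Final: 0.919991


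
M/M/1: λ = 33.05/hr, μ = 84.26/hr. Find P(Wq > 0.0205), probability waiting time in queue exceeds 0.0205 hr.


ρ = 33.05/84.26 = 0.3922
P(Wq > t) = ρ·e^{−(μ−λ)t} = 0.3922·e^{−1.0498}
= 0.3922·0.350006 = 0.137286

Final: 0.137286


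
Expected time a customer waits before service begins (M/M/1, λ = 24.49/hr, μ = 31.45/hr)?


ρ = 24.49/31.45 = 0.7787
Wq = ρ/(μ−λ) = 0.7787/(31.45 − 24.49) = 0.7787/6.96 = 0.1119 hr

Final: 0.1119 hr


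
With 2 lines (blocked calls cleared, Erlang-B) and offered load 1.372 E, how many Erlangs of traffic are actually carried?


B(2,1.372) = 0.284074 (Erlang-B)
Carried load = a(1 − B) = 1.372·(1 − 0.284074) = 1.372·0.715926 = 0.9823 E

Final: 0.9823 Erlangs


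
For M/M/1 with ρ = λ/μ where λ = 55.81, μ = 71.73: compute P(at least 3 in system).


ρ = 55.81/71.73 = 0.7781
P(N ≥ n) = ρ^n = 0.7781^3 = 0.471014

Final: 0.471014


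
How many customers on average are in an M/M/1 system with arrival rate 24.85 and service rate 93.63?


ρ = λ/μ = 24.85/93.63 = 0.2654
L = ρ/(1−ρ) = 0.2654/(1 − 0.2654) = 0.2654/0.7346 = 0.3613

Final: 0.3613


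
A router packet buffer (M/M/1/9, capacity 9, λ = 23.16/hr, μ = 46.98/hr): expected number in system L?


ρ = 23.16/46.98 = 0.4930
L = ρ[1 − (K+1)ρ^K + Kρ^(K+1)] / [(1−ρ)(1−ρ^(K+1))]
Numerator: 0.4930·(1 − 10·0.001720 + 9·0.0008477) = 0.488260
Denominator: (0.5070)·(0.999152) = 0.506594
L = 0.488260/0.506594 = 0.9638

Final: 0.9638


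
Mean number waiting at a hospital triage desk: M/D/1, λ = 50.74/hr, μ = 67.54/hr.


ρ = 50.74/67.54 = 0.7513
M/D/1: Lq = ρ²/(2(1−ρ)) = 0.5644/(2·0.2487) = 1.13449

Final: 1.13449


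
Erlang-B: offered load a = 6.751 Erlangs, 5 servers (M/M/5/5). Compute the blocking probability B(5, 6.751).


B(c,a) = (a^c/c!) / Σ_{k=0}^{c} a^k/k!
a^5/5! = 116.858227
Σ terms (k=0..5): 1.00000 + 6.75100 + 22.78800 + 51.28060 + 86.54883 + 116.85823 = 285.226653
B = 116.858227/285.226653 = 0.409703

Final: 0.409703


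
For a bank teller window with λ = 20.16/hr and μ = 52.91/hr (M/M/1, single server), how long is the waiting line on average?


ρ = 20.16/52.91 = 0.3810
Lq = ρ²/(1−ρ) = 0.1452/0.6190 = 0.2345

Final: 0.2345


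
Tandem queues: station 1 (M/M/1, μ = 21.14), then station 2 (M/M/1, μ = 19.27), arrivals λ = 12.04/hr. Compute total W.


Each node sees arrival rate λ = 12.04/hr (tandem ⇒ throughput preserved).
W₁ = 1/(μ₁−λ) = 1/(21.14−12.04) = 0.10989 hr
W₂ = 1/(μ₂−λ) = 1/(19.27−12.04) = 0.13831 hr
W_total = W₁ + W₂ = 0.10989 + 0.13831 = 0.24820 hr

Final: 0.24820 hr


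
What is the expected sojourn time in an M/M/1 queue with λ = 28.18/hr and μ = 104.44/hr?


W = 1/(μ−λ) = 1/(104.44 − 28.18) = 1/76.26 = 0.01311 hr

Final: 0.01311 hr


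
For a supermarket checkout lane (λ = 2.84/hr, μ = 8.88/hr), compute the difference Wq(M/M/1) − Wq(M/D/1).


ρ = 2.84/8.88 = 0.3198
Wq(M/M/1) = ρ/(μ−λ) = 0.3198/6.04 = 0.05295 hr
Wq(M/D/1) = ρ/(2(μ−λ)) = 0.02648 hr
Savings = 0.05295 − 0.02648 = 0.02648 hr

Final: 0.02648 hr


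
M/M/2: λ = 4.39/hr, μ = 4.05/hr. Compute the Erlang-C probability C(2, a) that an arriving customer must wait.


a = λ/μ = 1.0840; ρ = a/2 = 0.5420
P₀ = 0.297038 (from M/M/c formula)
C(c,a) = [a^c/(c!(1−ρ))]·P₀ = [1.17495/(2·0.4580)]·0.297038
= 1.28263·0.297038 = 0.380988

Final: 0.380988


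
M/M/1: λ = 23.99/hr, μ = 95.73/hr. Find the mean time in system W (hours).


W = 1/(μ−λ) = 1/(95.73 − 23.99) = 1/71.74 = 0.01394 hr

Final: 0.01394 hr


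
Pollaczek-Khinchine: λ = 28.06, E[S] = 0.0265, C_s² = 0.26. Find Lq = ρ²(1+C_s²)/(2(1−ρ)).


ρ = λ·E[S] = 28.06·0.0265 = 0.7436
Lq = ρ²(1+C_s²)/(2(1−ρ)) = 0.5529·(1+0.26)/(2·0.2564)
= 0.5529·1.2600/0.5128 = 1.35854

Final: 1.35854


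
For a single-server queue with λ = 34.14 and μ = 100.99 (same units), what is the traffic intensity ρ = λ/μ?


ρ = λ/μ = 34.14/100.99 = 0.3381

Final: 0.3381


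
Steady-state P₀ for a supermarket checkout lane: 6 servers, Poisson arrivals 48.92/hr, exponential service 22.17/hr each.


a = λ/μ = 48.92/22.17 = 2.2066; ρ = a/c = 0.3678
Σ_{k=0}^{5} a^k/k! (terms k=0..5) = 1.00000 + 2.20659 + 2.43451 + 1.79065 + 0.98781 + 0.43594 = 8.85549
Tail: a^6/(6!(1−ρ)) = 115.43155/(720·0.6322) = 0.25358
P₀ = 1/(8.85549 + 0.25358) = 1/9.10907 = 0.109781

Final: 0.109781


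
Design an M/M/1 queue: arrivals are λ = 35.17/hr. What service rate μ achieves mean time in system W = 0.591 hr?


W = 1/(μ−λ) ⇒ μ − λ = 1/W = 1/0.591 = 1.6920
μ = λ + 1/W = 35.17 + 1.6920 = 36.8620 per hr

Final: 36.8620 /hr


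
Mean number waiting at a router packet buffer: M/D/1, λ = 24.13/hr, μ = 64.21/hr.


ρ = 24.13/64.21 = 0.3758
M/D/1: Lq = ρ²/(2(1−ρ)) = 0.1412/(2·0.6242) = 0.11312

Final: 0.11312


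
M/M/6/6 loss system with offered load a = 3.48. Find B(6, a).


B(c,a) = (a^c/c!) / Σ_{k=0}^{c} a^k/k!
a^6/6! = 2.466851
Σ terms (k=0..6): 1.00000 + 3.48000 + 6.05520 + 7.02403 + 6.11091 + 4.25319 + 2.46685 = 30.390183
B = 2.466851/30.390183 = 0.081173

Final: 0.081173


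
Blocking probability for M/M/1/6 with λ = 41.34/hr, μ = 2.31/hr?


ρ = λ/μ = 41.34/2.31 = 17.8961
P_K = (1−ρ)ρ^K/(1−ρ^(K+1)) = (-16.8961·32851178.528839)/(1 − 587908104.061560)
= -555056925.532721/-587908103.061560 = 0.944122

Final: 0.944122


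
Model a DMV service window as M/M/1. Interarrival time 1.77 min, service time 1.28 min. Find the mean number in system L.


λ = 60/1.77 = 33.8983 /hr
μ = 60/1.28 = 46.8750 /hr
ρ = λ/μ = 33.8983/46.8750 = 0.7232
L = ρ/(1−ρ) = 0.7232/0.2768 = 2.6122

Final: 2.6122


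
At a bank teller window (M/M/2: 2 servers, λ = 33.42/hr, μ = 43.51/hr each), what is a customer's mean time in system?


a = 0.7681; ρ = 0.3840; P₀ = 0.445035
Lq = P₀·a^c·ρ/(c!(1−ρ)²) = 0.13289
Wq = Lq/λ = 0.13289/33.42 = 0.003976 hr
W = Wq + 1/μ = 0.003976 + 0.02298 = 0.02696 hr

Final: 0.02696 hr


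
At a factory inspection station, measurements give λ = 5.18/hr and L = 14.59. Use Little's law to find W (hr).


W = L/λ = 14.59/5.18 = 2.8166 hr

Final: 2.8166 hr


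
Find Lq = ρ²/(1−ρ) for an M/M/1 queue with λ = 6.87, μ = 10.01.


ρ = 6.87/10.01 = 0.6863
Lq = ρ²/(1−ρ) = 0.4710/0.3137 = 1.5016

Final: 1.5016


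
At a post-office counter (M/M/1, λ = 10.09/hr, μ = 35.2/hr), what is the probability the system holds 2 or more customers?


ρ = 10.09/35.2 = 0.2866
P(N ≥ n) = ρ^n = 0.2866^2 = 0.082167

Final: 0.082167


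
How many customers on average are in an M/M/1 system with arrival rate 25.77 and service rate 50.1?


ρ = λ/μ = 25.77/50.1 = 0.5144
L = ρ/(1−ρ) = 0.5144/(1 − 0.5144) = 0.5144/0.4856 = 1.0592

Final: 1.0592


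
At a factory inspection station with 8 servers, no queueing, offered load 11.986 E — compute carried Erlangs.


B(8,11.986) = 0.422126 (Erlang-B)
Carried load = a(1 − B) = 11.986·(1 − 0.422126) = 11.986·0.577874 = 6.9264 E

Final: 6.9264 Erlangs


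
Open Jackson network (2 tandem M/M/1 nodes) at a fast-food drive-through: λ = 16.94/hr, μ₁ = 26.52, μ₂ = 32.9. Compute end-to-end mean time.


Each node sees arrival rate λ = 16.94/hr (tandem ⇒ throughput preserved).
W₁ = 1/(μ₁−λ) = 1/(26.52−16.94) = 0.10438 hr
W₂ = 1/(μ₂−λ) = 1/(32.9−16.94) = 0.06266 hr
W_total = W₁ + W₂ = 0.10438 + 0.06266 = 0.16704 hr

Final: 0.16704 hr


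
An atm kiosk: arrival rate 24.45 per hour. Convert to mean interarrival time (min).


Mean interarrival time = 1/λ = 1/24.45 hour = 0.04090 hour
In minutes: 0.04090 × 60 = 2.4540 min

Final: 2.4540 min


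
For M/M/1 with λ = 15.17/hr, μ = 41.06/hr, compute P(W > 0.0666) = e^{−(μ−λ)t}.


W ~ Exponential(μ−λ) for M/M/1.
μ − λ = 41.06 − 15.17 = 25.8900
P(W > t) = e^{−(μ−λ)t} = e^{−1.7243} = 0.178302

Final: 0.178302


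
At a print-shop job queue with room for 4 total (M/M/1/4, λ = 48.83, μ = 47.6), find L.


ρ = 48.83/47.6 = 1.0258
L = ρ[1 − (K+1)ρ^K + Kρ^(K+1)] / [(1−ρ)(1−ρ^(K+1))]
Numerator: 1.0258·(1 − 5·1.107437 + 4·1.136054) = 0.007211
Denominator: (-0.02584)·(-0.136054) = 0.003516
L = 0.007211/0.003516 = 2.0510

Final: 2.0510


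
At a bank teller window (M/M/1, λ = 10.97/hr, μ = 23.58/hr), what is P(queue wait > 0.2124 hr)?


ρ = 10.97/23.58 = 0.4652
P(Wq > t) = ρ·e^{−(μ−λ)t} = 0.4652·e^{−2.6784}
= 0.4652·0.068675 = 0.031950

Final: 0.031950


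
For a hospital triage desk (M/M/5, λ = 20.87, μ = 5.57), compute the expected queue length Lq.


a = λ/μ = 3.7469; ρ = a/5 = 0.7494
P₀ = 0.018762
Lq = P₀·a^c·ρ / (c!·(1−ρ)²) = 0.018762·738.47580·0.7494/(120·0.06281)
= 1.37742

Final: 1.37742


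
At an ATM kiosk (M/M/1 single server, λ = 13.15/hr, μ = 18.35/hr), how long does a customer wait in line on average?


ρ = 13.15/18.35 = 0.7166
Wq = ρ/(μ−λ) = 0.7166/(18.35 − 13.15) = 0.7166/5.20 = 0.1378 hr

Final: 0.1378 hr


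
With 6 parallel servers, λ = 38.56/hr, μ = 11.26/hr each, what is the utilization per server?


ρ = λ/(cμ) = 38.56/(6·11.26) = 38.56/67.56 = 0.5708

Final: 0.5708


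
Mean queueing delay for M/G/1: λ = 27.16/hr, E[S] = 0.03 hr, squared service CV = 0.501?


ρ = λ·E[S] = 27.16·0.03 = 0.8148
E[S²] = E[S]²(1+C_s²) = 0.03²·(1+0.501) = 0.001351
Wq = λ·E[S²]/(2(1−ρ)) = 27.16·0.001351/(2·0.1852) = 0.09906 hr

Final: 0.09906 hr


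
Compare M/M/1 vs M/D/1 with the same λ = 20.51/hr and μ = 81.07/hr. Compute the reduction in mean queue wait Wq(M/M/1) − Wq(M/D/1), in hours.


ρ = 20.51/81.07 = 0.2530
Wq(M/M/1) = ρ/(μ−λ) = 0.2530/60.56 = 0.004178 hr
Wq(M/D/1) = ρ/(2(μ−λ)) = 0.002089 hr
Savings = 0.004178 − 0.002089 = 0.002089 hr

Final: 0.002089 hr


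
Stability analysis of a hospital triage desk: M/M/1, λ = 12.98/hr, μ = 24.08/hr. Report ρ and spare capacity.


Total capacity cμ = 1·24.08 = 24.08/hr
ρ = λ/(cμ) = 12.98/24.08 = 0.5390
Stable ⇔ ρ < 1: YES
Spare capacity = cμ − λ = 24.08 − 12.98 = 11.10/hr

Final: ρ = 0.5390; stable; margin = 11.10/hr


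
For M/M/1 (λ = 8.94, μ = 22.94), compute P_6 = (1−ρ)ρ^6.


ρ = 8.94/22.94 = 0.3897
P_n = (1−ρ)·ρ^n = (1 − 0.3897)·0.3897^6 = 0.6103·0.003503 = 0.002138

Final: 0.002138


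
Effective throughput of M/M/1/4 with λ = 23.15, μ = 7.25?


ρ = 3.1931; P_K = (1−ρ)ρ^4/(1−ρ^5) = 0.688900
λ_eff = λ(1 − P_K) = 23.15·(1 − 0.688900) = 23.15·0.311100 = 7.2020 /hr

Final: 7.2020 /hr


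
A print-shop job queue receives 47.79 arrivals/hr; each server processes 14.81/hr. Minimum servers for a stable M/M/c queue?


Stability requires cμ > λ ⇔ c > λ/μ.
λ/μ = 47.79/14.81 = 3.2269
Minimum integer c = ⌊3.2269⌋ + 1 = 4
Check: 4·14.81 = 59.24 > 47.79, while 3·14.81 = 44.43 ≤ 47.79

Final: 4 servers


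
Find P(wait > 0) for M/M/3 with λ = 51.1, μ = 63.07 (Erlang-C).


a = λ/μ = 0.8102; ρ = a/3 = 0.2701
P₀ = 0.442503 (from M/M/c formula)
C(c,a) = [a^c/(c!(1−ρ))]·P₀ = [0.53186/(6·0.7299)]·0.442503
= 0.12144·0.442503 = 0.053738

Final: 0.053738


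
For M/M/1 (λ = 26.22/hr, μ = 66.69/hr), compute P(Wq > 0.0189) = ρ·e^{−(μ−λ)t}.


ρ = 26.22/66.69 = 0.3932
P(Wq > t) = ρ·e^{−(μ−λ)t} = 0.3932·e^{−0.7649}
= 0.3932·0.465388 = 0.182973

Final: 0.182973


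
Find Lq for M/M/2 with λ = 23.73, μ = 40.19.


a = λ/μ = 0.5904; ρ = a/2 = 0.2952
P₀ = 0.544136
Lq = P₀·a^c·ρ / (c!·(1−ρ)²) = 0.544136·0.34863·0.2952/(2·0.49671)
= 0.05637

Final: 0.05637


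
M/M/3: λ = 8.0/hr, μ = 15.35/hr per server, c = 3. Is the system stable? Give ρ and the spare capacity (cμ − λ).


Total capacity cμ = 3·15.35 = 46.05/hr
ρ = λ/(cμ) = 8.0/46.05 = 0.1737
Stable ⇔ ρ < 1: YES
Spare capacity = cμ − λ = 46.05 − 8.0 = 38.05/hr

Final: ρ = 0.1737; stable; margin = 38.05/hr


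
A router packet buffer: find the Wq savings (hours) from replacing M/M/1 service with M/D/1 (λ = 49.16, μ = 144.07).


ρ = 49.16/144.07 = 0.3412
Wq(M/M/1) = ρ/(μ−λ) = 0.3412/94.91 = 0.003595 hr
Wq(M/D/1) = ρ/(2(μ−λ)) = 0.001798 hr
Savings = 0.003595 − 0.001798 = 0.001798 hr

Final: 0.001798 hr


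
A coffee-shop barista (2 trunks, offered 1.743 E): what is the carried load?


B(2,1.743) = 0.356409 (Erlang-B)
Carried load = a(1 − B) = 1.743·(1 − 0.356409) = 1.743·0.643591 = 1.1218 E

Final: 1.1218 Erlangs


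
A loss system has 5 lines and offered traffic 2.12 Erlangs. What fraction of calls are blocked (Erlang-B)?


B(c,a) = (a^c/c!) / Σ_{k=0}^{c} a^k/k!
a^5/5! = 0.356860
Σ terms (k=0..5): 1.00000 + 2.12000 + 2.24720 + 1.58802 + 0.84165 + 0.35686 = 8.153733
B = 0.356860/8.153733 = 0.043766

Final: 0.043766


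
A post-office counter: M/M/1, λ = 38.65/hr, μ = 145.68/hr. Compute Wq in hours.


ρ = 38.65/145.68 = 0.2653
Wq = ρ/(μ−λ) = 0.2653/(145.68 − 38.65) = 0.2653/107.03 = 0.002479 hr

Final: 0.002479 hr


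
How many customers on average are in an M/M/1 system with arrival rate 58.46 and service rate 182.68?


ρ = λ/μ = 58.46/182.68 = 0.3200
L = ρ/(1−ρ) = 0.3200/(1 − 0.3200) = 0.3200/0.6800 = 0.4706

Final: 0.4706


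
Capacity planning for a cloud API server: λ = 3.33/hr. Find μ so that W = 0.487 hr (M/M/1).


W = 1/(μ−λ) ⇒ μ − λ = 1/W = 1/0.487 = 2.0534
μ = λ + 1/W = 3.33 + 2.0534 = 5.3834 per hr

Final: 5.3834 /hr


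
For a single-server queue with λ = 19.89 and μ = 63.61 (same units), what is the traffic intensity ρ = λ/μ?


ρ = λ/μ = 19.89/63.61 = 0.3127

Final: 0.3127


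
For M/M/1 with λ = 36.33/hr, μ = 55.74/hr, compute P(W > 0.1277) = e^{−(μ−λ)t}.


W ~ Exponential(μ−λ) for M/M/1.
μ − λ = 55.74 − 36.33 = 19.4100
P(W > t) = e^{−(μ−λ)t} = e^{−2.4787} = 0.083856

Final: 0.083856


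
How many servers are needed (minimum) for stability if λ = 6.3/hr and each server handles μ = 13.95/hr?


Stability requires cμ > λ ⇔ c > λ/μ.
λ/μ = 6.3/13.95 = 0.4516
Minimum integer c = ⌊0.4516⌋ + 1 = 1
Check: 1·13.95 = 13.95 > 6.3, while 0·13.95 = 0.00 ≤ 6.3

Final: 1 servers


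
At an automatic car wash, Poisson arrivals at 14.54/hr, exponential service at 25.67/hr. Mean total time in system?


W = 1/(μ−λ) = 1/(25.67 − 14.54) = 1/11.13 = 0.08985 hr

Final: 0.08985 hr


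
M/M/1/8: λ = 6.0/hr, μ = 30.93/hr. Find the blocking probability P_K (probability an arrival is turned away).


ρ = λ/μ = 6.0/30.93 = 0.1940
P_K = (1−ρ)ρ^K/(1−ρ^(K+1)) = (0.8060·0.000002005)/(1 − 0.0000003890)
= 0.000001616/1.000000 = 0.000001616

Final: 0.000001616


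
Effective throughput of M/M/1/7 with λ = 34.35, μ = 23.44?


ρ = 1.4654; P_K = (1−ρ)ρ^7/(1−ρ^8) = 0.333282
λ_eff = λ(1 − P_K) = 34.35·(1 − 0.333282) = 34.35·0.666718 = 22.9017 /hr

Final: 22.9017 /hr


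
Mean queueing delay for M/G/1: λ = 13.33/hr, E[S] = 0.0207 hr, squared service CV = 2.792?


ρ = λ·E[S] = 13.33·0.0207 = 0.2759
E[S²] = E[S]²(1+C_s²) = 0.0207²·(1+2.792) = 0.001625
Wq = λ·E[S²]/(2(1−ρ)) = 13.33·0.001625/(2·0.7241) = 0.01496 hr

Final: 0.01496 hr


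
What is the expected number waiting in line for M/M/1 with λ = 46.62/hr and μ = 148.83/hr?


ρ = 46.62/148.83 = 0.3132
Lq = ρ²/(1−ρ) = 0.09812/0.6868 = 0.1429

Final: 0.1429


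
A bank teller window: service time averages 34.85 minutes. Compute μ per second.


μ = 1/(service time) in consistent units.
1 second = 0.0166667 min, so μ = 0.0166667/34.85 = 0.0004782 per second

Final: 0.0004782 /sec


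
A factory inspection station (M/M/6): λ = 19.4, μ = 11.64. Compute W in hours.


a = 1.6667; ρ = 0.2778; P₀ = 0.188784
Lq = P₀·a^c·ρ/(c!(1−ρ)²) = 0.002993
Wq = Lq/λ = 0.002993/19.4 = 0.0001543 hr
W = Wq + 1/μ = 0.0001543 + 0.08591 = 0.08606 hr

Final: 0.08606 hr


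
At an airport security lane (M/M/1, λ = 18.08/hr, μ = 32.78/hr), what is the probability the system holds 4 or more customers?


ρ = 18.08/32.78 = 0.5516
P(N ≥ n) = ρ^n = 0.5516^4 = 0.092546

Final: 0.092546


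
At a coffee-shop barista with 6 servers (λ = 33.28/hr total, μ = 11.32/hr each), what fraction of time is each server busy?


ρ = λ/(cμ) = 33.28/(6·11.32) = 33.28/67.92 = 0.4900

Final: 0.4900


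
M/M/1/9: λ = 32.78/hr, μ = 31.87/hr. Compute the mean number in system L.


ρ = 32.78/31.87 = 1.0286
L = ρ[1 − (K+1)ρ^K + Kρ^(K+1)] / [(1−ρ)(1−ρ^(K+1))]
Numerator: 1.0286·(1 − 10·1.288374 + 9·1.325162) = 0.043934
Denominator: (-0.02855)·(-0.325162) = 0.009285
L = 0.043934/0.009285 = 4.7320

Final: 4.7320


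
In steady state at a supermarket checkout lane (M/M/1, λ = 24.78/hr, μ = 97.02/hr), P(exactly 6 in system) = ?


ρ = 24.78/97.02 = 0.2554
P_n = (1−ρ)·ρ^n = (1 − 0.2554)·0.2554^6 = 0.7446·0.0002776 = 0.0002067

Final: 0.0002067


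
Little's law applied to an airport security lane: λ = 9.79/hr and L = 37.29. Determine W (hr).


W = L/λ = 37.29/9.79 = 3.8090 hr

Final: 3.8090 hr


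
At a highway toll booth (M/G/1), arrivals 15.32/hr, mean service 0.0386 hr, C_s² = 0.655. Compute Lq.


ρ = λ·E[S] = 15.32·0.0386 = 0.5914
Lq = ρ²(1+C_s²)/(2(1−ρ)) = 0.3497·(1+0.655)/(2·0.4086)
= 0.3497·1.6550/0.8173 = 0.70813

Final: 0.70813


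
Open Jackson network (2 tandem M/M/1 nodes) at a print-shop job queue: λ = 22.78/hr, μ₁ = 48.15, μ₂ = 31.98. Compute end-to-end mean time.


Each node sees arrival rate λ = 22.78/hr (tandem ⇒ throughput preserved).
W₁ = 1/(μ₁−λ) = 1/(48.15−22.78) = 0.03942 hr
W₂ = 1/(μ₂−λ) = 1/(31.98−22.78) = 0.10870 hr
W_total = W₁ + W₂ = 0.03942 + 0.10870 = 0.14811 hr

Final: 0.14811 hr


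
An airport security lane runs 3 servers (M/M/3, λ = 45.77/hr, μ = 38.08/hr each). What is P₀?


a = λ/μ = 45.77/38.08 = 1.2019; ρ = a/c = 0.4006
Σ_{k=0}^{2} a^k/k! (terms k=0..2) = 1.00000 + 1.20194 + 0.72233 = 2.92428
Tail: a^3/(3!(1−ρ)) = 1.73641/(6·0.5994) = 0.48286
P₀ = 1/(2.92428 + 0.48286) = 1/3.40713 = 0.293502

Final: 0.293502


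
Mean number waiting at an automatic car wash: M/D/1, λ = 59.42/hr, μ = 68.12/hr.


ρ = 59.42/68.12 = 0.8723
M/D/1: Lq = ρ²/(2(1−ρ)) = 0.7609/(2·0.1277) = 2.97880

Final: 2.97880


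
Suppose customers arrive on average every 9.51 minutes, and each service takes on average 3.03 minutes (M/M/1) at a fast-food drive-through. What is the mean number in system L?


λ = 60/9.51 = 6.3091 /hr
μ = 60/3.03 = 19.8020 /hr
ρ = λ/μ = 6.3091/19.8020 = 0.3186
L = ρ/(1−ρ) = 0.3186/0.6814 = 0.4676

Final: 0.4676


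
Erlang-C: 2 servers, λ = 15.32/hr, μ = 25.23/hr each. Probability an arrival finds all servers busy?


a = λ/μ = 0.6072; ρ = a/2 = 0.3036
P₀ = 0.534205 (from M/M/c formula)
C(c,a) = [a^c/(c!(1−ρ))]·P₀ = [0.36871/(2·0.6964)]·0.534205
= 0.26473·0.534205 = 0.141419

Final: 0.141419


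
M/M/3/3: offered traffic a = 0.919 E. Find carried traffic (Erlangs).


B(3,0.919) = 0.052358 (Erlang-B)
Carried load = a(1 − B) = 0.919·(1 − 0.052358) = 0.919·0.947642 = 0.8709 E

Final: 0.8709 Erlangs


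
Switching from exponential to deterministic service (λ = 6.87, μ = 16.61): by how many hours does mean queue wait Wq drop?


ρ = 6.87/16.61 = 0.4136
Wq(M/M/1) = ρ/(μ−λ) = 0.4136/9.74 = 0.04246 hr
Wq(M/D/1) = ρ/(2(μ−λ)) = 0.02123 hr
Savings = 0.04246 − 0.02123 = 0.02123 hr

Final: 0.02123 hr


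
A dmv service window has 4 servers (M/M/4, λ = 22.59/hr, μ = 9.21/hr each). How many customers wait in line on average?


a = λ/μ = 2.4528; ρ = a/4 = 0.6132
P₀ = 0.078010
Lq = P₀·a^c·ρ / (c!·(1−ρ)²) = 0.078010·36.19315·0.6132/(24·0.14962)
= 0.48214

Final: 0.48214


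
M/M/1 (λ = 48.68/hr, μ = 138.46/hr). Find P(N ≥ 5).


ρ = 48.68/138.46 = 0.3516
P(N ≥ n) = ρ^n = 0.3516^5 = 0.005372

Final: 0.005372


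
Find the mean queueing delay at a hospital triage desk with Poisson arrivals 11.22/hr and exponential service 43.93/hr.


ρ = 11.22/43.93 = 0.2554
Wq = ρ/(μ−λ) = 0.2554/(43.93 − 11.22) = 0.2554/32.71 = 0.007808 hr

Final: 0.007808 hr


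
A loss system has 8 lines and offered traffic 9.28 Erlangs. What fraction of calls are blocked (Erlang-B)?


B(c,a) = (a^c/c!) / Σ_{k=0}^{c} a^k/k!
a^8/8! = 1364.153640
Σ terms (k=0..8): 1.00000 + 9.28000 + 43.05920 + 133.19646 + 309.01578 + 573.53330 + 887.06483 + 1175.99452 + 1364.15364 = 4496.297726
B = 1364.153640/4496.297726 = 0.303395

Final: 0.303395


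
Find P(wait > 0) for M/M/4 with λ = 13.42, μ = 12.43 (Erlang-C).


a = λ/μ = 1.0796; ρ = a/4 = 0.2699
P₀ = 0.339012 (from M/M/c formula)
C(c,a) = [a^c/(c!(1−ρ))]·P₀ = [1.35871/(24·0.7301)]·0.339012
= 0.07754·0.339012 = 0.026288

Final: 0.026288


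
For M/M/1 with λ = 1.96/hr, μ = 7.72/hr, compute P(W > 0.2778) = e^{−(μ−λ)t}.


W ~ Exponential(μ−λ) for M/M/1.
μ − λ = 7.72 − 1.96 = 5.7600
P(W > t) = e^{−(μ−λ)t} = e^{−1.6001} = 0.201871

Final: 0.201871


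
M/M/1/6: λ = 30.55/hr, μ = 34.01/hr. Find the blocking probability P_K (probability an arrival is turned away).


ρ = λ/μ = 30.55/34.01 = 0.8983
P_K = (1−ρ)ρ^K/(1−ρ^(K+1)) = (0.1017·0.525324)/(1 − 0.471881)
= 0.053444/0.528119 = 0.101196

Final: 0.101196


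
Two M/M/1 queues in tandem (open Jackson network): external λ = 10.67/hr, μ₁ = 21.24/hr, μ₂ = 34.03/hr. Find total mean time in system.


Each node sees arrival rate λ = 10.67/hr (tandem ⇒ throughput preserved).
W₁ = 1/(μ₁−λ) = 1/(21.24−10.67) = 0.09461 hr
W₂ = 1/(μ₂−λ) = 1/(34.03−10.67) = 0.04281 hr
W_total = W₁ + W₂ = 0.09461 + 0.04281 = 0.13742 hr

Final: 0.13742 hr


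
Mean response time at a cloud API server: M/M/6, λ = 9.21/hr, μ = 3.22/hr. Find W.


a = 2.8602; ρ = 0.4767; P₀ = 0.056536
Lq = P₀·a^c·ρ/(c!(1−ρ)²) = 0.07485
Wq = Lq/λ = 0.07485/9.21 = 0.008127 hr
W = Wq + 1/μ = 0.008127 + 0.31056 = 0.31869 hr

Final: 0.31869 hr


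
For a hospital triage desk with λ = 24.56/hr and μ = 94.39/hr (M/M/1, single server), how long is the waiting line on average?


ρ = 24.56/94.39 = 0.2602
Lq = ρ²/(1−ρ) = 0.06770/0.7398 = 0.09151

Final: 0.09151


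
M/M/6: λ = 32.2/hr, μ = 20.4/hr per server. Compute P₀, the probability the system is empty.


a = λ/μ = 32.2/20.4 = 1.5784; ρ = a/c = 0.2631
Σ_{k=0}^{5} a^k/k! (terms k=0..5) = 1.00000 + 1.57843 + 1.24572 + 0.65543 + 0.25864 + 0.08165 = 4.81987
Tail: a^6/(6!(1−ρ)) = 15.46515/(720·0.7369) = 0.02915
P₀ = 1/(4.81987 + 0.02915) = 1/4.84902 = 0.206227

Final: 0.206227


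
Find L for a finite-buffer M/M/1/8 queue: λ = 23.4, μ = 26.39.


ρ = 23.4/26.39 = 0.8867
L = ρ[1 − (K+1)ρ^K + Kρ^(K+1)] / [(1−ρ)(1−ρ^(K+1))]
Numerator: 0.8867·(1 − 9·0.382131 + 8·0.338835) = 0.240743
Denominator: (0.1133)·(0.661165) = 0.074910
L = 0.240743/0.074910 = 3.2138

Final: 3.2138


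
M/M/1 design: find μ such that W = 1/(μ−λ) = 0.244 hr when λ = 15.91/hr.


W = 1/(μ−λ) ⇒ μ − λ = 1/W = 1/0.244 = 4.0984
μ = λ + 1/W = 15.91 + 4.0984 = 20.0084 per hr

Final: 20.0084 /hr


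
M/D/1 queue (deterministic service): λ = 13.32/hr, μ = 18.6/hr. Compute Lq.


ρ = 13.32/18.6 = 0.7161
M/D/1: Lq = ρ²/(2(1−ρ)) = 0.5128/(2·0.2839) = 0.90330

Final: 0.90330


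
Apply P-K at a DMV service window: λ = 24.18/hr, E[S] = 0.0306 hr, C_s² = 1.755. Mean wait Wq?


ρ = λ·E[S] = 24.18·0.0306 = 0.7399
E[S²] = E[S]²(1+C_s²) = 0.0306²·(1+1.755) = 0.002580
Wq = λ·E[S²]/(2(1−ρ)) = 24.18·0.002580/(2·0.2601) = 0.11991 hr

Final: 0.11991 hr


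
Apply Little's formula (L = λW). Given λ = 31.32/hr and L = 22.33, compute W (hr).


W = L/λ = 22.33/31.32 = 0.7130 hr

Final: 0.7130 hr


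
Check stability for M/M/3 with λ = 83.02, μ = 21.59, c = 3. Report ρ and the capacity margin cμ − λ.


Total capacity cμ = 3·21.59 = 64.77/hr
ρ = λ/(cμ) = 83.02/64.77 = 1.2818
Stable ⇔ ρ < 1: NO
Spare capacity = cμ − λ = 64.77 − 83.02 = -18.25/hr

Final: ρ = 1.2818; unstable; margin = -18.25/hr


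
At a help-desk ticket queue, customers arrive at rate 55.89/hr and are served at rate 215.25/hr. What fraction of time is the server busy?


ρ = λ/μ = 55.89/215.25 = 0.2597

Final: 0.2597


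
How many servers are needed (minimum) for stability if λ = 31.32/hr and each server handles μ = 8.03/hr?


Stability requires cμ > λ ⇔ c > λ/μ.
λ/μ = 31.32/8.03 = 3.9004
Minimum integer c = ⌊3.9004⌋ + 1 = 4
Check: 4·8.03 = 32.12 > 31.32, while 3·8.03 = 24.09 ≤ 31.32

Final: 4 servers


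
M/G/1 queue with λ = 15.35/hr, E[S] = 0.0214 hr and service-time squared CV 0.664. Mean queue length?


ρ = λ·E[S] = 15.35·0.0214 = 0.3285
Lq = ρ²(1+C_s²)/(2(1−ρ)) = 0.1079·(1+0.664)/(2·0.6715)
= 0.1079·1.6640/1.3430 = 0.13369

Final: 0.13369


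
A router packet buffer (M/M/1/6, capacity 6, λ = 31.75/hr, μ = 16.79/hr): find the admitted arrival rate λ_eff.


ρ = 1.8910; P_K = (1−ρ)ρ^6/(1−ρ^7) = 0.476694
λ_eff = λ(1 − P_K) = 31.75·(1 − 0.476694) = 31.75·0.523306 = 16.6150 /hr

Final: 16.6150 /hr


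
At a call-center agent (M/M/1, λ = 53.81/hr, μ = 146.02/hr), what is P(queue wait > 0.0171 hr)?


ρ = 53.81/146.02 = 0.3685
P(Wq > t) = ρ·e^{−(μ−λ)t} = 0.3685·e^{−1.5768}
= 0.3685·0.206637 = 0.076148

Final: 0.076148


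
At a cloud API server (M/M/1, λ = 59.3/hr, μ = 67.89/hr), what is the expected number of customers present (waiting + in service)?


ρ = λ/μ = 59.3/67.89 = 0.8735
L = ρ/(1−ρ) = 0.8735/(1 − 0.8735) = 0.8735/0.1265 = 6.9034

Final: 6.9034


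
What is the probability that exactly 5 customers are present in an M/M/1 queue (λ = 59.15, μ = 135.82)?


ρ = 59.15/135.82 = 0.4355
P_n = (1−ρ)·ρ^n = (1 − 0.4355)·0.4355^5 = 0.5645·0.015666 = 0.008843

Final: 0.008843


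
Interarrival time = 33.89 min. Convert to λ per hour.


λ = 1/(interarrival time) in consistent units.
1 hour = 60 min, so λ = 60/33.89 = 1.7704 per hour

Final: 1.7704 /hr


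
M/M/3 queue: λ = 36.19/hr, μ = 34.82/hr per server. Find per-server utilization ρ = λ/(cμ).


ρ = λ/(cμ) = 36.19/(3·34.82) = 36.19/104.46 = 0.3464

Final: 0.3464


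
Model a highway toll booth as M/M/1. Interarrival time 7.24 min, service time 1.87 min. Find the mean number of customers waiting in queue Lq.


λ = 60/7.24 = 8.2873 /hr
μ = 60/1.87 = 32.0856 /hr
ρ = λ/μ = 8.2873/32.0856 = 0.2583
Lq = ρ²/(1−ρ) = 0.06671/0.7417 = 0.08994

Final: 0.08994


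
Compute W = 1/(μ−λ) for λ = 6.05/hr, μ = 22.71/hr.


W = 1/(μ−λ) = 1/(22.71 − 6.05) = 1/16.66 = 0.06002 hr

Final: 0.06002 hr


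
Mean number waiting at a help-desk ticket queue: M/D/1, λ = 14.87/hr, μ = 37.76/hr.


ρ = 14.87/37.76 = 0.3938
M/D/1: Lq = ρ²/(2(1−ρ)) = 0.1551/(2·0.6062) = 0.12791

Final: 0.12791


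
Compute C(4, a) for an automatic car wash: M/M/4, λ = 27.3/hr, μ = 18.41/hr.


a = λ/μ = 1.4829; ρ = a/4 = 0.3707
P₀ = 0.224921 (from M/M/c formula)
C(c,a) = [a^c/(c!(1−ρ))]·P₀ = [4.83543/(24·0.6293)]·0.224921
= 0.32017·0.224921 = 0.072013

Final: 0.072013


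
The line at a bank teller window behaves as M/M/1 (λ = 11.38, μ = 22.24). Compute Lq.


ρ = 11.38/22.24 = 0.5117
Lq = ρ²/(1−ρ) = 0.2618/0.4883 = 0.5362

Final: 0.5362


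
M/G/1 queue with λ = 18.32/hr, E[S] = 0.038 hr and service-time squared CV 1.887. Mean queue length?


ρ = λ·E[S] = 18.32·0.038 = 0.6962
Lq = ρ²(1+C_s²)/(2(1−ρ)) = 0.4846·(1+1.887)/(2·0.3038)
= 0.4846·2.8870/0.6077 = 2.30245

Final: 2.30245


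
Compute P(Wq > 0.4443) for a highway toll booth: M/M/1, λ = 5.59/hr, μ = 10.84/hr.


ρ = 5.59/10.84 = 0.5157
P(Wq > t) = ρ·e^{−(μ−λ)t} = 0.5157·e^{−2.3326}
= 0.5157·0.097046 = 0.050045

Final: 0.050045


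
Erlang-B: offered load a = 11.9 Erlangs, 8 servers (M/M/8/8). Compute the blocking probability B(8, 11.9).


B(c,a) = (a^c/c!) / Σ_{k=0}^{c} a^k/k!
a^8/8! = 9973.673976
Σ terms (k=0..8): 1.00000 + 11.90000 + 70.80500 + 280.85983 + 835.55800 + 1988.62805 + 3944.11230 + 6704.99091 + 9973.67398 = 23811.528071
B = 9973.673976/23811.528071 = 0.418859

Final: 0.418859


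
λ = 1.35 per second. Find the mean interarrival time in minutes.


Mean interarrival time = 1/λ = 1/1.35 second = 0.74074 second
In minutes: 0.74074 × 0.0166667 = 0.01235 min

Final: 0.01235 min


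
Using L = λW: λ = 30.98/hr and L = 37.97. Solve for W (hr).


W = L/λ = 37.97/30.98 = 1.2256 hr

Final: 1.2256 hr


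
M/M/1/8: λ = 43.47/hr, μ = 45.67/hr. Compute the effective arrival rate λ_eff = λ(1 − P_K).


ρ = 0.9518; P_K = (1−ρ)ρ^8/(1−ρ^9) = 0.090463
λ_eff = λ(1 − P_K) = 43.47·(1 − 0.090463) = 43.47·0.909537 = 39.5376 /hr

Final: 39.5376 /hr


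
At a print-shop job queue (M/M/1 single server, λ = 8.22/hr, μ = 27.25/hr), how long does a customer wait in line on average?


ρ = 8.22/27.25 = 0.3017
Wq = ρ/(μ−λ) = 0.3017/(27.25 − 8.22) = 0.3017/19.03 = 0.01585 hr

Final: 0.01585 hr


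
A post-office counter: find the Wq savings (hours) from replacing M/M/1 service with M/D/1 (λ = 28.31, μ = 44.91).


ρ = 28.31/44.91 = 0.6304
Wq(M/M/1) = ρ/(μ−λ) = 0.6304/16.60 = 0.03797 hr
Wq(M/D/1) = ρ/(2(μ−λ)) = 0.01899 hr
Savings = 0.03797 − 0.01899 = 0.01899 hr

Final: 0.01899 hr


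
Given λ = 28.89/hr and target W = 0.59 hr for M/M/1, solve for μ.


W = 1/(μ−λ) ⇒ μ − λ = 1/W = 1/0.59 = 1.6949
μ = λ + 1/W = 28.89 + 1.6949 = 30.5849 per hr

Final: 30.5849 /hr


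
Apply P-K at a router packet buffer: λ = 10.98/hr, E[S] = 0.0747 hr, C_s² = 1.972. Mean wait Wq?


ρ = λ·E[S] = 10.98·0.0747 = 0.8202
E[S²] = E[S]²(1+C_s²) = 0.0747²·(1+1.972) = 0.016584
Wq = λ·E[S²]/(2(1−ρ)) = 10.98·0.016584/(2·0.1798) = 0.50639 hr

Final: 0.50639 hr


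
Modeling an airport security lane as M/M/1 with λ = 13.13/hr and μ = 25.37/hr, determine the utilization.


ρ = λ/μ = 13.13/25.37 = 0.5175

Final: 0.5175


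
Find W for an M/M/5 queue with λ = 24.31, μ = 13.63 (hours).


a = 1.7836; ρ = 0.3567; P₀ = 0.167359
Lq = P₀·a^c·ρ/(c!(1−ρ)²) = 0.02170
Wq = Lq/λ = 0.02170/24.31 = 0.0008926 hr
W = Wq + 1/μ = 0.0008926 + 0.07337 = 0.07426 hr

Final: 0.07426 hr


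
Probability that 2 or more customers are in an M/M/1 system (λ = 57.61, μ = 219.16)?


ρ = 57.61/219.16 = 0.2629
P(N ≥ n) = ρ^n = 0.2629^2 = 0.069099

Final: 0.069099


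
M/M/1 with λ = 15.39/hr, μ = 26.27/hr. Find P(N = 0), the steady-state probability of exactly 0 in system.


ρ = 15.39/26.27 = 0.5858
P_n = (1−ρ)·ρ^n = (1 − 0.5858)·0.5858^0 = 0.4142·1.000000 = 0.414161

Final: 0.414161


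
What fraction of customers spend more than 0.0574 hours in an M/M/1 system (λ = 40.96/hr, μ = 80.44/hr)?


W ~ Exponential(μ−λ) for M/M/1.
μ − λ = 80.44 − 40.96 = 39.4800
P(W > t) = e^{−(μ−λ)t} = e^{−2.2662} = 0.103710

Final: 0.103710


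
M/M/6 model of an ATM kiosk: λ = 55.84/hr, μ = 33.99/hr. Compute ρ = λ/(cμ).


ρ = λ/(cμ) = 55.84/(6·33.99) = 55.84/203.94 = 0.2738

Final: 0.2738


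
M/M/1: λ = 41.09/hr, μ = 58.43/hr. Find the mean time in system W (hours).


W = 1/(μ−λ) = 1/(58.43 − 41.09) = 1/17.34 = 0.05767 hr

Final: 0.05767 hr


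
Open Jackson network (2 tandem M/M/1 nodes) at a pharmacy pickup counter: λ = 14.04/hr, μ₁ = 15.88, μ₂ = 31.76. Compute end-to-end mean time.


Each node sees arrival rate λ = 14.04/hr (tandem ⇒ throughput preserved).
W₁ = 1/(μ₁−λ) = 1/(15.88−14.04) = 0.54348 hr
W₂ = 1/(μ₂−λ) = 1/(31.76−14.04) = 0.05643 hr
W_total = W₁ + W₂ = 0.54348 + 0.05643 = 0.59991 hr

Final: 0.59991 hr


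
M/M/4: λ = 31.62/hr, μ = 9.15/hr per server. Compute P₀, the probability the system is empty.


a = λ/μ = 31.62/9.15 = 3.4557; ρ = a/c = 0.8639
Σ_{k=0}^{3} a^k/k! (terms k=0..3) = 1.00000 + 3.45574 + 5.97106 + 6.87814 = 17.30494
Tail: a^4/(4!(1−ρ)) = 142.61430/(24·0.1361) = 43.67205
P₀ = 1/(17.30494 + 43.67205) = 1/60.97699 = 0.016400

Final: 0.016400


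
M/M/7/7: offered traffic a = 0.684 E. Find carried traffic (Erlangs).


B(7,0.684) = 0.000007013 (Erlang-B)
Carried load = a(1 − B) = 0.684·(1 − 0.000007013) = 0.684·0.999993 = 0.6840 E

Final: 0.6840 Erlangs


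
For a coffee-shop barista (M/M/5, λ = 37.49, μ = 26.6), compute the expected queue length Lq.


a = λ/μ = 1.4094; ρ = a/5 = 0.2819
P₀ = 0.244013
Lq = P₀·a^c·ρ / (c!·(1−ρ)²) = 0.244013·5.56121·0.2819/(120·0.51570)
= 0.006181

Final: 0.006181


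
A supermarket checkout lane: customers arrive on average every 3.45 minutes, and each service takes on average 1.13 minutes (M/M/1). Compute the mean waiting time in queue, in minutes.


λ = 60/3.45 = 17.3913 /hr
μ = 60/1.13 = 53.0973 /hr
ρ = λ/μ = 17.3913/53.0973 = 0.3275
Wq = ρ/(μ−λ) = 0.3275/(53.0973−17.3913) = 0.009173 hr
In minutes: 0.009173·60 = 0.5504 min

Final: 0.5504 min


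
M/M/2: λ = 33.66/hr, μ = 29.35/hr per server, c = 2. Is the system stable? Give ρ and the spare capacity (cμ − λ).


Total capacity cμ = 2·29.35 = 58.70/hr
ρ = λ/(cμ) = 33.66/58.70 = 0.5734
Stable ⇔ ρ < 1: YES
Spare capacity = cμ − λ = 58.70 − 33.66 = 25.04/hr

Final: ρ = 0.5734; stable; margin = 25.04/hr


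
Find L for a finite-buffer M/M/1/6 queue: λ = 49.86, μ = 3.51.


ρ = 49.86/3.51 = 14.2051
L = ρ[1 − (K+1)ρ^K + Kρ^(K+1)] / [(1−ρ)(1−ρ^(K+1))]
Numerator: 14.2051·(1 − 7·8216198.937364 + 6·116712159.264089) = 9130482012.018887
Denominator: (-13.2051)·(-116712158.264089) = 1541199012.974513
L = 9130482012.018887/1541199012.974513 = 5.9243

Final: 5.9243


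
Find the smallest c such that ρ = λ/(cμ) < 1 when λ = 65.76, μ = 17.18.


Stability requires cμ > λ ⇔ c > λ/μ.
λ/μ = 65.76/17.18 = 3.8277
Minimum integer c = ⌊3.8277⌋ + 1 = 4
Check: 4·17.18 = 68.72 > 65.76, while 3·17.18 = 51.54 ≤ 65.76

Final: 4 servers


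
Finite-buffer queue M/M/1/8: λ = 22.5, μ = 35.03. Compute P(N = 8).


ρ = λ/μ = 22.5/35.03 = 0.6423
P_K = (1−ρ)ρ^K/(1−ρ^(K+1)) = (0.3577·0.028969)/(1 − 0.018607)
= 0.010362/0.981393 = 0.010559

Final: 0.010559


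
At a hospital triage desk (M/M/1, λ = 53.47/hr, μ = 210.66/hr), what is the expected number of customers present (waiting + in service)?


ρ = λ/μ = 53.47/210.66 = 0.2538
L = ρ/(1−ρ) = 0.2538/(1 − 0.2538) = 0.2538/0.7462 = 0.3402

Final: 0.3402


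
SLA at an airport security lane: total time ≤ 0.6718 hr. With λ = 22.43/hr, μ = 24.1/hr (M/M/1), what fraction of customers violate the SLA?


W ~ Exponential(μ−λ) for M/M/1.
μ − λ = 24.1 − 22.43 = 1.6700
P(W > t) = e^{−(μ−λ)t} = e^{−1.1219} = 0.325658

Final: 0.325658


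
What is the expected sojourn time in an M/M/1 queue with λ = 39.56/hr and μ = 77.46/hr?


W = 1/(μ−λ) = 1/(77.46 − 39.56) = 1/37.90 = 0.02639 hr

Final: 0.02639 hr


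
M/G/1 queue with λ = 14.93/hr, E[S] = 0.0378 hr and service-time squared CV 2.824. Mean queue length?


ρ = λ·E[S] = 14.93·0.0378 = 0.5644
Lq = ρ²(1+C_s²)/(2(1−ρ)) = 0.3185·(1+2.824)/(2·0.4356)
= 0.3185·3.8240/0.8713 = 1.39784

Final: 1.39784
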